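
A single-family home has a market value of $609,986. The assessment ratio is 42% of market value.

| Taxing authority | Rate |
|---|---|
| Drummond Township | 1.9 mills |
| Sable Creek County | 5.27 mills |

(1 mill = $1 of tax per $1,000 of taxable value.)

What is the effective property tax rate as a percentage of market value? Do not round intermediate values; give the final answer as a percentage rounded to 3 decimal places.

0.301%

Assessed value = $609,986 × 0.42 = $256,194.12
Drummond Township: $256,194.12 × 0.0019 = $486.768828
Sable Creek County: $256,194.12 × 0.00527 = $1,350.1430124
Total tax = $1,836.9118404
Effective rate = $1,836.9118404 ÷ $609,986 = 0.301% of market value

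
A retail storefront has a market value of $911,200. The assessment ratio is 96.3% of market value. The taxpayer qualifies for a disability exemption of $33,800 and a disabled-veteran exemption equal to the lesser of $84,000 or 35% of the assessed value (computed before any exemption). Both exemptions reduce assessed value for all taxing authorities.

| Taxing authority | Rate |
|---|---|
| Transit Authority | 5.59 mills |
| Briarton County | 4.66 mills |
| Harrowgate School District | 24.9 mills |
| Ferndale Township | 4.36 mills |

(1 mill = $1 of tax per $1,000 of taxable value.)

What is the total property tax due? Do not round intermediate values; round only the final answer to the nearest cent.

$30,015.18

Assessed value = $911,200 × 0.963 = $877,485.6
Disabled-veteran exemption = min($84,000, 35% × $877,485.6) = min($84,000, $307,119.96) = $84,000 (dollar cap binds)
Taxable value = $877,485.6 − $33,800 − $84,000 = $759,685.6
Transit Authority: $759,685.6 × 0.00559 = $4,246.642504
Briarton County: $759,685.6 × 0.00466 = $3,540.134896
Harrowgate School District: $759,685.6 × 0.0249 = $18,916.17144
Ferndale Township: $759,685.6 × 0.00436 = $3,312.229216
Total = $30,015.178056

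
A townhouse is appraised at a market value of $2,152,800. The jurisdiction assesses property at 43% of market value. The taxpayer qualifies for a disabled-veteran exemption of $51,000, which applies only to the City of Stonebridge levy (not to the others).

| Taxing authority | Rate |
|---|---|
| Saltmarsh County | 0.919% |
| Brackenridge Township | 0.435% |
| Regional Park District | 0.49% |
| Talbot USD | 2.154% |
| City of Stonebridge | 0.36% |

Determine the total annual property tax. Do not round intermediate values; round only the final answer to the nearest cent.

$40,158.58

Assessed value = $2,152,800 × 0.43 = $925,704
Saltmarsh County: $925,704 × 0.00919 = $8,507.21976
Brackenridge Township: $925,704 × 0.00435 = $4,026.8124
Regional Park District: $925,704 × 0.0049 = $4,535.9496
Talbot USD: $925,704 × 0.02154 = $19,939.66416
City of Stonebridge: ($925,704 − $51,000) × 0.0036 = $874,704 × 0.0036 = $3,148.9344
Total = $40,158.58032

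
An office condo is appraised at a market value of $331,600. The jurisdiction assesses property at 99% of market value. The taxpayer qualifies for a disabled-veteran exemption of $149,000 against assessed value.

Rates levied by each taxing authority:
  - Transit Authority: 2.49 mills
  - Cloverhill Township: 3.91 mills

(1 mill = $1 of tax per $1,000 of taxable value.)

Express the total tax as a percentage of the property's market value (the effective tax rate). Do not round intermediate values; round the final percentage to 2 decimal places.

Assessed value = $331,600 × 0.99 = $328,284
Taxable value = $328,284 − $149,000 = $179,284
Transit Authority: $179,284 × 0.00249 = $446.41716
Cloverhill Township: $179,284 × 0.00391 = $701.00044
Total tax = $1,147.4176
Effective rate = $1,147.4176 ÷ $331,600 = 0.35% of market value

0.35%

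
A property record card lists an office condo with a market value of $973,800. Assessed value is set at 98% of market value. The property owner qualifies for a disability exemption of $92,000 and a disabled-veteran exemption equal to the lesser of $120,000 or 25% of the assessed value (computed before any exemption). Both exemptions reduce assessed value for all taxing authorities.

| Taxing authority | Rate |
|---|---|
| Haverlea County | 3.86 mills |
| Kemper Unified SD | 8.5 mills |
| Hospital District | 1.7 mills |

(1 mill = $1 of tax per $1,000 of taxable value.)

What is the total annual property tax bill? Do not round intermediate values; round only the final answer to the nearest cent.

$10,437.08

Assessed value = $973,800 × 0.98 = $954,324
Disabled-veteran exemption = min($120,000, 25% × $954,324) = min($120,000, $238,581) = $120,000 (dollar cap binds)
Taxable value = $954,324 − $92,000 − $120,000 = $742,324
Haverlea County: $742,324 × 0.00386 = $2,865.37064
Kemper Unified SD: $742,324 × 0.0085 = $6,309.754
Hospital District: $742,324 × 0.0017 = $1,261.9508
Total = $10,437.07544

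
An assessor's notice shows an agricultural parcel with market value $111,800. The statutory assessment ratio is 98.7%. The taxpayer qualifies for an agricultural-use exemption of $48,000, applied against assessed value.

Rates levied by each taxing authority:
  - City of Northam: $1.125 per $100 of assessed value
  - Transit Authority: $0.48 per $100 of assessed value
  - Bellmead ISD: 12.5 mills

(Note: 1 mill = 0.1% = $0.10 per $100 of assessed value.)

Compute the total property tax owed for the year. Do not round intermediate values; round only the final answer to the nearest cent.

Assessed value = $111,800 × 0.987 = $110,346.6
Taxable value = $110,346.6 − $48,000 = $62,346.6
City of Northam: $62,346.6 × 0.01125 = $701.39925
Transit Authority: $62,346.6 × 0.0048 = $299.26368
Bellmead ISD: $62,346.6 × 0.0125 = $779.3325
Total = $1,779.99543

$1,780.00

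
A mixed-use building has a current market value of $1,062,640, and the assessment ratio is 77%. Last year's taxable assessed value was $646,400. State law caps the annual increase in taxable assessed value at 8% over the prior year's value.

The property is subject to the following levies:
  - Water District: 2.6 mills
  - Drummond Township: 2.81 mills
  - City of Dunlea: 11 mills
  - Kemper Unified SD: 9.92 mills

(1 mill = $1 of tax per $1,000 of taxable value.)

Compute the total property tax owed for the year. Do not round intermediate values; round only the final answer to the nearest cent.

$18,381.29

Uncapped assessed value = $1,062,640 × 0.77 = $818,232.8
Cap limit = $646,400 × 1.08 = $698,112
Taxable assessed value = min($818,232.8, $698,112) = $698,112 (cap binds)
Water District: $698,112 × 0.0026 = $1,815.0912
Drummond Township: $698,112 × 0.00281 = $1,961.69472
City of Dunlea: $698,112 × 0.011 = $7,679.232
Kemper Unified SD: $698,112 × 0.00992 = $6,925.27104
Total = $18,381.28896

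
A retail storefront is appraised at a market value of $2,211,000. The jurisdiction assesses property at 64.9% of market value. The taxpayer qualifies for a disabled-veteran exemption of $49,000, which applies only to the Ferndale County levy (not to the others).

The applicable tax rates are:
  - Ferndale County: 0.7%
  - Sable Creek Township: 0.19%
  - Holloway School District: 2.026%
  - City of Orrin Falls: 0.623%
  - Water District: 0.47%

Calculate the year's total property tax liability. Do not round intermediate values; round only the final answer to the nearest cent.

$57,183.70

Assessed value = $2,211,000 × 0.649 = $1,434,939
Ferndale County: ($1,434,939 − $49,000) × 0.007 = $1,385,939 × 0.007 = $9,701.573
Sable Creek Township: $1,434,939 × 0.0019 = $2,726.3841
Holloway School District: $1,434,939 × 0.02026 = $29,071.86414
City of Orrin Falls: $1,434,939 × 0.00623 = $8,939.66997
Water District: $1,434,939 × 0.0047 = $6,744.2133
Total = $57,183.70451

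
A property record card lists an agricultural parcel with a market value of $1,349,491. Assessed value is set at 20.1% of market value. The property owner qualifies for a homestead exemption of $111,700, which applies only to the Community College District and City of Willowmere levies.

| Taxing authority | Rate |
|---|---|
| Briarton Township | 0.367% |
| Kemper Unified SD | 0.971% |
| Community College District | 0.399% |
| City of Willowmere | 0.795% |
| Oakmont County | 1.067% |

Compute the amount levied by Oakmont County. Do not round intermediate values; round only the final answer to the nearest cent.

$2,894.21

Assessed value = $1,349,491 × 0.201 = $271,247.691
Oakmont County taxable value = $271,247.691 (exemption does not apply)
Oakmont County levy = $271,247.691 × 0.01067 = $2,894.21286297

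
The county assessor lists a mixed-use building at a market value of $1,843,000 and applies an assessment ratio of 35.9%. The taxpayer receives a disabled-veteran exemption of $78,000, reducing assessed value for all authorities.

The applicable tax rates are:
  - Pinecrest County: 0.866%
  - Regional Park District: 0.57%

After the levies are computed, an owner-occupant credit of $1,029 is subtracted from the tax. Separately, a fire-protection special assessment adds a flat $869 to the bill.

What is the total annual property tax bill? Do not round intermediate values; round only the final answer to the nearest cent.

Assessed value = $1,843,000 × 0.359 = $661,637
Taxable value = $661,637 − $78,000 = $583,637
Pinecrest County: $583,637 × 0.00866 = $5,054.29642
Regional Park District: $583,637 × 0.0057 = $3,326.7309
Levies subtotal = $8,381.02732
After credit = $8,381.02732 − $1,029 = $7,352.02732
Total = $7,352.02732 + $869 = $8,221.02732

$8,221.03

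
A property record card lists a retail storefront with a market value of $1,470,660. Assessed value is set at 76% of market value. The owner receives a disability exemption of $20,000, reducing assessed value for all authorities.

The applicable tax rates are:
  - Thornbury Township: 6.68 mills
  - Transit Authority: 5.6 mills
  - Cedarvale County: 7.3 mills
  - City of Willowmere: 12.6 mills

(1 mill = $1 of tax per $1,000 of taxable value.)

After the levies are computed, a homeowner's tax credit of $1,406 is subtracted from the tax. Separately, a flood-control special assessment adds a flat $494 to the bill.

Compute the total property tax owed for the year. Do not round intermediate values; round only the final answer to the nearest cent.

Assessed value = $1,470,660 × 0.76 = $1,117,701.6
Taxable value = $1,117,701.6 − $20,000 = $1,097,701.6
Thornbury Township: $1,097,701.6 × 0.00668 = $7,332.646688
Transit Authority: $1,097,701.6 × 0.0056 = $6,147.12896
Cedarvale County: $1,097,701.6 × 0.0073 = $8,013.22168
City of Willowmere: $1,097,701.6 × 0.0126 = $13,831.04016
Levies subtotal = $35,324.037488
After credit = $35,324.037488 − $1,406 = $33,918.037488
Total = $33,918.037488 + $494 = $34,412.037488

$34,412.04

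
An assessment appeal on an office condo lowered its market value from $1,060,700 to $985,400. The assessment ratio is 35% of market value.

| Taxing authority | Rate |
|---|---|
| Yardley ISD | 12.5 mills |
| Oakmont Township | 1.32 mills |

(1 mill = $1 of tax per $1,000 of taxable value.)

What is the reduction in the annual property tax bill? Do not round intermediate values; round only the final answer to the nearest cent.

$364.23

Old assessed value = $1,060,700 × 0.35 = $371,245
New assessed value = $985,400 × 0.35 = $344,890
Combined rate = 0.0125 + 0.00132 = 0.01382
Old tax = $371,245 × 0.01382 = $5,130.6059
New tax = $344,890 × 0.01382 = $4,766.3798
Reduction = $5,130.6059 − $4,766.3798 = $364.2261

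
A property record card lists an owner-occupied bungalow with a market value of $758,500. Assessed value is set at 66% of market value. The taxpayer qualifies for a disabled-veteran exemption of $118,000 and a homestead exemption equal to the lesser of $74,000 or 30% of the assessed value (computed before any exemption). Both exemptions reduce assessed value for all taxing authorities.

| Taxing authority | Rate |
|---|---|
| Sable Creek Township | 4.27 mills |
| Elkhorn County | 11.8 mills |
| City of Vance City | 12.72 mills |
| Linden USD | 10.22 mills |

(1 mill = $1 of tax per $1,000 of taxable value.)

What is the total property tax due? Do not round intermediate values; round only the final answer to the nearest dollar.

$12,039

Assessed value = $758,500 × 0.66 = $500,610
Homestead exemption = min($74,000, 30% × $500,610) = min($74,000, $150,183) = $74,000 (dollar cap binds)
Taxable value = $500,610 − $118,000 − $74,000 = $308,610
Sable Creek Township: $308,610 × 0.00427 = $1,317.7647
Elkhorn County: $308,610 × 0.0118 = $3,641.598
City of Vance City: $308,610 × 0.01272 = $3,925.5192
Linden USD: $308,610 × 0.01022 = $3,153.9942
Total = $12,038.8761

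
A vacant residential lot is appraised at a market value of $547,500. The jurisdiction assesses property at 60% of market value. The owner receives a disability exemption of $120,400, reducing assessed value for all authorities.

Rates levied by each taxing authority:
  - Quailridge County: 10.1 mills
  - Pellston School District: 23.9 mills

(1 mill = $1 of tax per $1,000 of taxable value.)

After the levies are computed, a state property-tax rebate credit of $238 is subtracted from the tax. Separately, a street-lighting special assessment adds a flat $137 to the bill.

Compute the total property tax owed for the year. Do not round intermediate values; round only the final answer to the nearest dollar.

Assessed value = $547,500 × 0.6 = $328,500
Taxable value = $328,500 − $120,400 = $208,100
Quailridge County: $208,100 × 0.0101 = $2,101.81
Pellston School District: $208,100 × 0.0239 = $4,973.59
Levies subtotal = $7,075.4
After credit = $7,075.4 − $238 = $6,837.4
Total = $6,837.4 + $137 = $6,974.4

$6,974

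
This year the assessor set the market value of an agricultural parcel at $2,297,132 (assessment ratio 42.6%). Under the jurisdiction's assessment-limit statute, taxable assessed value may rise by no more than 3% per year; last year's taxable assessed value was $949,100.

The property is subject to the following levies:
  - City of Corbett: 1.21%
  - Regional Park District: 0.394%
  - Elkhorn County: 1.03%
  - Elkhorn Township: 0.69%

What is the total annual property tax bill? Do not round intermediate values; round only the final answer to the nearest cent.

Uncapped assessed value = $2,297,132 × 0.426 = $978,578.232
Cap limit = $949,100 × 1.03 = $977,573
Taxable assessed value = min($978,578.232, $977,573) = $977,573 (cap binds)
City of Corbett: $977,573 × 0.0121 = $11,828.6333
Regional Park District: $977,573 × 0.00394 = $3,851.63762
Elkhorn County: $977,573 × 0.0103 = $10,069.0019
Elkhorn Township: $977,573 × 0.0069 = $6,745.2537
Total = $32,494.52652

$32,494.53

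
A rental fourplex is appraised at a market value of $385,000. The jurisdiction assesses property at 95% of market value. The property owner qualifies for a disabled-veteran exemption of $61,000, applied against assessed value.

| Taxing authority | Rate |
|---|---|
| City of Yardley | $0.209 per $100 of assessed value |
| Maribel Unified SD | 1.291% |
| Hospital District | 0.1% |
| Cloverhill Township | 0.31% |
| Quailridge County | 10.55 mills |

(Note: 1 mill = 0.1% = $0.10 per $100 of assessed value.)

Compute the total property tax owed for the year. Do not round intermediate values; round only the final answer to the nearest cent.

Assessed value = $385,000 × 0.95 = $365,750
Taxable value = $365,750 − $61,000 = $304,750
City of Yardley: $304,750 × 0.00209 = $636.9275
Maribel Unified SD: $304,750 × 0.01291 = $3,934.3225
Hospital District: $304,750 × 0.001 = $304.75
Cloverhill Township: $304,750 × 0.0031 = $944.725
Quailridge County: $304,750 × 0.01055 = $3,215.1125
Total = $9,035.8375

$9,035.84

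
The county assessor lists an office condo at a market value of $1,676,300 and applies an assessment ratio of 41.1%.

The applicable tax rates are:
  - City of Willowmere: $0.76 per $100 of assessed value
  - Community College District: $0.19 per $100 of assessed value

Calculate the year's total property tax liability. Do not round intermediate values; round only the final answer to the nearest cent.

Assessed value = $1,676,300 × 0.411 = $688,959.3
City of Willowmere: $688,959.3 × 0.0076 = $5,236.09068
Community College District: $688,959.3 × 0.0019 = $1,309.02267
Total = $5,236.09068 + $1,309.02267 = $6,545.11335

$6,545.11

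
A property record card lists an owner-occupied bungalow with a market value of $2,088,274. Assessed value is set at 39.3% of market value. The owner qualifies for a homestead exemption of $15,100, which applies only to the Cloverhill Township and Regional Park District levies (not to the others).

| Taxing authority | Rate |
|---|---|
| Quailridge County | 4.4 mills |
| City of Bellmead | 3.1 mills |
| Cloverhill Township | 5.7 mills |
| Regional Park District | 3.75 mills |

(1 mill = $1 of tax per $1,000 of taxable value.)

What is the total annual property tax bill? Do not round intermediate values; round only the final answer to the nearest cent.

Assessed value = $2,088,274 × 0.393 = $820,691.682
Quailridge County: $820,691.682 × 0.0044 = $3,611.0434008
City of Bellmead: $820,691.682 × 0.0031 = $2,544.1442142
Cloverhill Township: ($820,691.682 − $15,100) × 0.0057 = $805,591.682 × 0.0057 = $4,591.8725874
Regional Park District: ($820,691.682 − $15,100) × 0.00375 = $805,591.682 × 0.00375 = $3,020.9688075
Total = $13,768.0290099

$13,768.03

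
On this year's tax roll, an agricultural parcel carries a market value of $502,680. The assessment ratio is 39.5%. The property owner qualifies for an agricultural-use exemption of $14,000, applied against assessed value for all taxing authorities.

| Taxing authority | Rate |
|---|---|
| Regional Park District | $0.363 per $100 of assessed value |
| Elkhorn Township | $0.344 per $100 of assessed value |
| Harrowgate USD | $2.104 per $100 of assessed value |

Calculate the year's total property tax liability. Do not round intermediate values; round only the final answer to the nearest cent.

$5,187.94

Assessed value = $502,680 × 0.395 = $198,558.6
Taxable value = $198,558.6 − $14,000 = $184,558.6
Regional Park District: $184,558.6 × 0.00363 = $669.947718
Elkhorn Township: $184,558.6 × 0.00344 = $634.881584
Harrowgate USD: $184,558.6 × 0.02104 = $3,883.112944
Total = $669.947718 + $634.881584 + $3,883.112944 = $5,187.942246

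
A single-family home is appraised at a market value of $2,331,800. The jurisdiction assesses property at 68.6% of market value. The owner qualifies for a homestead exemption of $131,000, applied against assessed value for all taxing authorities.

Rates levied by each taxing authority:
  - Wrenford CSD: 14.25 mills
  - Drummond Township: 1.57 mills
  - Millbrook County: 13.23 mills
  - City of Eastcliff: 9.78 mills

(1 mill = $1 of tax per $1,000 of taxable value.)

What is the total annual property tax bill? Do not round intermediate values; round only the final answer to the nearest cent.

Assessed value = $2,331,800 × 0.686 = $1,599,614.8
Taxable value = $1,599,614.8 − $131,000 = $1,468,614.8
Wrenford CSD: $1,468,614.8 × 0.01425 = $20,927.7609
Drummond Township: $1,468,614.8 × 0.00157 = $2,305.725236
Millbrook County: $1,468,614.8 × 0.01323 = $19,429.773804
City of Eastcliff: $1,468,614.8 × 0.00978 = $14,363.052744
Total = $20,927.7609 + $2,305.725236 + $19,429.773804 + $14,363.052744 = $57,026.312684

$57,026.31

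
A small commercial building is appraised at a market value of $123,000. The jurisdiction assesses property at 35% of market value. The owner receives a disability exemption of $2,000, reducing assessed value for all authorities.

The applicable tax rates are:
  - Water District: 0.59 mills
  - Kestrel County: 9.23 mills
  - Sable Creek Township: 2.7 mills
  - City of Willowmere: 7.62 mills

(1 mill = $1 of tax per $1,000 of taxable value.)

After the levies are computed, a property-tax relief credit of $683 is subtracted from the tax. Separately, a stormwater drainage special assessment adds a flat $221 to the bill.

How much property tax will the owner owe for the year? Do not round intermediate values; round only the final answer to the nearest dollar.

Assessed value = $123,000 × 0.35 = $43,050
Taxable value = $43,050 − $2,000 = $41,050
Water District: $41,050 × 0.00059 = $24.2195
Kestrel County: $41,050 × 0.00923 = $378.8915
Sable Creek Township: $41,050 × 0.0027 = $110.835
City of Willowmere: $41,050 × 0.00762 = $312.801
Levies subtotal = $826.747
After credit = $826.747 − $683 = $143.747
Total = $143.747 + $221 = $364.747

$365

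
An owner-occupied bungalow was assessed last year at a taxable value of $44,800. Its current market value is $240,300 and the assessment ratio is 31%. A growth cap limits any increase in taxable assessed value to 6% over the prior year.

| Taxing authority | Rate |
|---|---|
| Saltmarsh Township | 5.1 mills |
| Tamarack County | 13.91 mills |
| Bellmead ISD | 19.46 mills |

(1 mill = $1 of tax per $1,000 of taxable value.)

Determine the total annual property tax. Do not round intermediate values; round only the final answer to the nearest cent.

$1,826.86

Uncapped assessed value = $240,300 × 0.31 = $74,493
Cap limit = $44,800 × 1.06 = $47,488
Taxable assessed value = min($74,493, $47,488) = $47,488 (cap binds)
Saltmarsh Township: $47,488 × 0.0051 = $242.1888
Tamarack County: $47,488 × 0.01391 = $660.55808
Bellmead ISD: $47,488 × 0.01946 = $924.11648
Total = $1,826.86336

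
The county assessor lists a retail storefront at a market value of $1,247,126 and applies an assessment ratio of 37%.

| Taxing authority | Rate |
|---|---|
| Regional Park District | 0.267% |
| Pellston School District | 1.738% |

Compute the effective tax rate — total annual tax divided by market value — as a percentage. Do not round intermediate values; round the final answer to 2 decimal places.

Assessed value = $1,247,126 × 0.37 = $461,436.62
Regional Park District: $461,436.62 × 0.00267 = $1,232.0357754
Pellston School District: $461,436.62 × 0.01738 = $8,019.7684556
Total tax = $9,251.804231
Effective rate = $9,251.804231 ÷ $1,247,126 = 0.74% of market value

0.74%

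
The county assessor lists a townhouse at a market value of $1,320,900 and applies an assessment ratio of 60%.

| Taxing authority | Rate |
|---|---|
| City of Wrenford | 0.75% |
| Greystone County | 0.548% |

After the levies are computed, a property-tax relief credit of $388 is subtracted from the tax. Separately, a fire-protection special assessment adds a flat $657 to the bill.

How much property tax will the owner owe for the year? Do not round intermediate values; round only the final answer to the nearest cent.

Assessed value = $1,320,900 × 0.6 = $792,540
City of Wrenford: $792,540 × 0.0075 = $5,944.05
Greystone County: $792,540 × 0.00548 = $4,343.1192
Levies subtotal = $10,287.1692
After credit = $10,287.1692 − $388 = $9,899.1692
Total = $9,899.1692 + $657 = $10,556.1692

$10,556.17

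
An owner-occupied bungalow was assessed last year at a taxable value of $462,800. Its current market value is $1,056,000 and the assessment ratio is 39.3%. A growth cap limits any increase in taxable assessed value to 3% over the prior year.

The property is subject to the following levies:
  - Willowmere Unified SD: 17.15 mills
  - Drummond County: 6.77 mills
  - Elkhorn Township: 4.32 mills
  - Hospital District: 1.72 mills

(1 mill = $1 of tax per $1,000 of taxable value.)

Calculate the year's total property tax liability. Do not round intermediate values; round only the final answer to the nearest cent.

$12,433.64

Uncapped assessed value = $1,056,000 × 0.393 = $415,008
Cap limit = $462,800 × 1.03 = $476,684
Taxable assessed value = min($415,008, $476,684) = $415,008 (cap does not bind)
Willowmere Unified SD: $415,008 × 0.01715 = $7,117.3872
Drummond County: $415,008 × 0.00677 = $2,809.60416
Elkhorn Township: $415,008 × 0.00432 = $1,792.83456
Hospital District: $415,008 × 0.00172 = $713.81376
Total = $12,433.63968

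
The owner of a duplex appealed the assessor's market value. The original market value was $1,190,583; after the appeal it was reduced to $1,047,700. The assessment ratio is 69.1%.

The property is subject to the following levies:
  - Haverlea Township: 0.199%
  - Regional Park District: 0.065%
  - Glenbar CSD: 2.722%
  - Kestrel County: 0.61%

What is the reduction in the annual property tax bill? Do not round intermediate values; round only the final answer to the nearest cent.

$3,550.41

Old assessed value = $1,190,583 × 0.691 = $822,692.853
New assessed value = $1,047,700 × 0.691 = $723,960.7
Combined rate = 0.00199 + 0.00065 + 0.02722 + 0.0061 = 0.03596
Old tax = $822,692.853 × 0.03596 = $29,584.03499388
New tax = $723,960.7 × 0.03596 = $26,033.626772
Reduction = $29,584.03499388 − $26,033.626772 = $3,550.40822188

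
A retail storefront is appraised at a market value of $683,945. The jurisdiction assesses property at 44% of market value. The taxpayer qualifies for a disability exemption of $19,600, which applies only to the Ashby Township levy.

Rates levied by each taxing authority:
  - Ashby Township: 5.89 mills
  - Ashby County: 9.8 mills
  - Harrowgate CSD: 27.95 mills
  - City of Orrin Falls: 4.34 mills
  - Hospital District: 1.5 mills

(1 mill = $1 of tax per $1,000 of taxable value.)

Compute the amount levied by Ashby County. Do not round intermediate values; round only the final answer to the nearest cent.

Assessed value = $683,945 × 0.44 = $300,935.8
Ashby County taxable value = $300,935.8 (exemption does not apply)
Ashby County levy = $300,935.8 × 0.0098 = $2,949.17084

$2,949.17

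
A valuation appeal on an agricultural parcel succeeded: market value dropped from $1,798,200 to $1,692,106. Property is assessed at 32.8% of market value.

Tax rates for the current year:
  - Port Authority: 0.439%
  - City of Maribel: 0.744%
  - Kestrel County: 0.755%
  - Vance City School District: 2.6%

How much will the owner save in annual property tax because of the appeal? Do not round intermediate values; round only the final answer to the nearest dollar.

Old assessed value = $1,798,200 × 0.328 = $589,809.6
New assessed value = $1,692,106 × 0.328 = $555,010.768
Combined rate = 0.00439 + 0.00744 + 0.00755 + 0.026 = 0.04538
Old tax = $589,809.6 × 0.04538 = $26,765.559648
New tax = $555,010.768 × 0.04538 = $25,186.38865184
Reduction = $26,765.559648 − $25,186.38865184 = $1,579.17099616

$1,579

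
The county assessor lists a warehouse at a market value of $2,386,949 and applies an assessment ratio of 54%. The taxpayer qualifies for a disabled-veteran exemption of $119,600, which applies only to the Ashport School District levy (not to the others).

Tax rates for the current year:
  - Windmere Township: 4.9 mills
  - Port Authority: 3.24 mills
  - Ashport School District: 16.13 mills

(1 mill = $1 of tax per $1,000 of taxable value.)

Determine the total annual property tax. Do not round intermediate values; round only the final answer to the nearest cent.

$29,353.73

Assessed value = $2,386,949 × 0.54 = $1,288,952.46
Windmere Township: $1,288,952.46 × 0.0049 = $6,315.867054
Port Authority: $1,288,952.46 × 0.00324 = $4,176.2059704
Ashport School District: ($1,288,952.46 − $119,600) × 0.01613 = $1,169,352.46 × 0.01613 = $18,861.6551798
Total = $29,353.7282042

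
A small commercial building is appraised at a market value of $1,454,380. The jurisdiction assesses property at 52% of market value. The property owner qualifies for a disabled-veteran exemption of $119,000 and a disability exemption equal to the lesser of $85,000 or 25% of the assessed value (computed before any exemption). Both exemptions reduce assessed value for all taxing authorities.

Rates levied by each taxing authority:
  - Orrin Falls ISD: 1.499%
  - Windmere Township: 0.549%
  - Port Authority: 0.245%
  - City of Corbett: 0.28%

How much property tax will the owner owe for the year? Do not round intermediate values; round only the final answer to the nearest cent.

Assessed value = $1,454,380 × 0.52 = $756,277.6
Disability exemption = min($85,000, 25% × $756,277.6) = min($85,000, $189,069.4) = $85,000 (dollar cap binds)
Taxable value = $756,277.6 − $119,000 − $85,000 = $552,277.6
Orrin Falls ISD: $552,277.6 × 0.01499 = $8,278.641224
Windmere Township: $552,277.6 × 0.00549 = $3,032.004024
Port Authority: $552,277.6 × 0.00245 = $1,353.08012
City of Corbett: $552,277.6 × 0.0028 = $1,546.37728
Total = $14,210.102648

$14,210.10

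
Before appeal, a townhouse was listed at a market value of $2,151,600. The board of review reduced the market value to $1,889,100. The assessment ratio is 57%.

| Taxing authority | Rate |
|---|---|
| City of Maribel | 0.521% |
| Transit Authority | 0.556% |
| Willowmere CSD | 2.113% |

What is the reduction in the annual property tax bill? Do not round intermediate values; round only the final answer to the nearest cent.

Old assessed value = $2,151,600 × 0.57 = $1,226,412
New assessed value = $1,889,100 × 0.57 = $1,076,787
Combined rate = 0.00521 + 0.00556 + 0.02113 = 0.0319
Old tax = $1,226,412 × 0.0319 = $39,122.5428
New tax = $1,076,787 × 0.0319 = $34,349.5053
Reduction = $39,122.5428 − $34,349.5053 = $4,773.0375

$4,773.04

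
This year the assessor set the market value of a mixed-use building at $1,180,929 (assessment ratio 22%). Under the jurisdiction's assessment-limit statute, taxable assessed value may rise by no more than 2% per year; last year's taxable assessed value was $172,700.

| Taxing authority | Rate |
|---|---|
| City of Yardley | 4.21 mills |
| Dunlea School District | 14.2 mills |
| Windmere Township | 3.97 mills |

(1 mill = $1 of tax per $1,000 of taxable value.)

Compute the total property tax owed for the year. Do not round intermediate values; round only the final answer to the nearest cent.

$3,942.33

Uncapped assessed value = $1,180,929 × 0.22 = $259,804.38
Cap limit = $172,700 × 1.02 = $176,154
Taxable assessed value = min($259,804.38, $176,154) = $176,154 (cap binds)
City of Yardley: $176,154 × 0.00421 = $741.60834
Dunlea School District: $176,154 × 0.0142 = $2,501.3868
Windmere Township: $176,154 × 0.00397 = $699.33138
Total = $3,942.32652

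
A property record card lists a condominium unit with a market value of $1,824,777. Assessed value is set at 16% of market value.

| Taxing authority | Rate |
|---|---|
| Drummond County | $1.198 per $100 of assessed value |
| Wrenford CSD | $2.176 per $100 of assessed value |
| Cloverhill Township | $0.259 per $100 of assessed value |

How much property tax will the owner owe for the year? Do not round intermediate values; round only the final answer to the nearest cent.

$10,607.06

Assessed value = $1,824,777 × 0.16 = $291,964.32
Drummond County: $291,964.32 × 0.01198 = $3,497.7325536
Wrenford CSD: $291,964.32 × 0.02176 = $6,353.1436032
Cloverhill Township: $291,964.32 × 0.00259 = $756.1875888
Total = $3,497.7325536 + $6,353.1436032 + $756.1875888 = $10,607.0637456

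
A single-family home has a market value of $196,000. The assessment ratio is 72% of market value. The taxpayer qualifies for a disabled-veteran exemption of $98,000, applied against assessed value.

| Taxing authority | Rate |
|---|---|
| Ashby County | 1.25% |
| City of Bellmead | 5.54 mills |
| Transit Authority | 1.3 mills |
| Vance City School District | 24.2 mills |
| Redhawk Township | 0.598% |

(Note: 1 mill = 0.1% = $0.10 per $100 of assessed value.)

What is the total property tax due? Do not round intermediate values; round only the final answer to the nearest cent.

Assessed value = $196,000 × 0.72 = $141,120
Taxable value = $141,120 − $98,000 = $43,120
Ashby County: $43,120 × 0.0125 = $539
City of Bellmead: $43,120 × 0.00554 = $238.8848
Transit Authority: $43,120 × 0.0013 = $56.056
Vance City School District: $43,120 × 0.0242 = $1,043.504
Redhawk Township: $43,120 × 0.00598 = $257.8576
Total = $2,135.3024

$2,135.30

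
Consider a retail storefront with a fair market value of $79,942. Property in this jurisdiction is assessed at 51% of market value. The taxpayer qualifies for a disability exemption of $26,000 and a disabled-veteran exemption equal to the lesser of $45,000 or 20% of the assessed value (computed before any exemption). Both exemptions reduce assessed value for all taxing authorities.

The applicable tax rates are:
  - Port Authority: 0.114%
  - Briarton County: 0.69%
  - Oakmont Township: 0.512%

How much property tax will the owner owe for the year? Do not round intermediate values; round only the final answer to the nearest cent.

$87.07

Assessed value = $79,942 × 0.51 = $40,770.42
Disabled-veteran exemption = min($45,000, 20% × $40,770.42) = min($45,000, $8,154.084) = $8,154.084 (percentage binds)
Taxable value = $40,770.42 − $26,000 − $8,154.084 = $6,616.336
Port Authority: $6,616.336 × 0.00114 = $7.54262304
Briarton County: $6,616.336 × 0.0069 = $45.6527184
Oakmont Township: $6,616.336 × 0.00512 = $33.87564032
Total = $87.07098176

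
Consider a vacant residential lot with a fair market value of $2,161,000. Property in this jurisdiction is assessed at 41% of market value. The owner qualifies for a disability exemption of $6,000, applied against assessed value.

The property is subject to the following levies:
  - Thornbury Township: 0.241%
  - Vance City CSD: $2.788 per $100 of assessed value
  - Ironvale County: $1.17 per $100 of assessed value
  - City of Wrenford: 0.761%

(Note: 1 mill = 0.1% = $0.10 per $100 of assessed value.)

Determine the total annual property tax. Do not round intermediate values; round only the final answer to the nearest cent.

$43,648.50

Assessed value = $2,161,000 × 0.41 = $886,010
Taxable value = $886,010 − $6,000 = $880,010
Thornbury Township: $880,010 × 0.00241 = $2,120.8241
Vance City CSD: $880,010 × 0.02788 = $24,534.6788
Ironvale County: $880,010 × 0.0117 = $10,296.117
City of Wrenford: $880,010 × 0.00761 = $6,696.8761
Total = $43,648.496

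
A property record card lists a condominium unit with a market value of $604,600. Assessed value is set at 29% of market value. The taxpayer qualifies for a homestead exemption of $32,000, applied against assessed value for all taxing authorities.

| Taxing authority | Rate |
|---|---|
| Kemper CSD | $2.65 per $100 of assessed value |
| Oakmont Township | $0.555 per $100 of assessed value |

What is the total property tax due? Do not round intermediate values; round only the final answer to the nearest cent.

$4,593.85

Assessed value = $604,600 × 0.29 = $175,334
Taxable value = $175,334 − $32,000 = $143,334
Kemper CSD: $143,334 × 0.0265 = $3,798.351
Oakmont Township: $143,334 × 0.00555 = $795.5037
Total = $3,798.351 + $795.5037 = $4,593.8547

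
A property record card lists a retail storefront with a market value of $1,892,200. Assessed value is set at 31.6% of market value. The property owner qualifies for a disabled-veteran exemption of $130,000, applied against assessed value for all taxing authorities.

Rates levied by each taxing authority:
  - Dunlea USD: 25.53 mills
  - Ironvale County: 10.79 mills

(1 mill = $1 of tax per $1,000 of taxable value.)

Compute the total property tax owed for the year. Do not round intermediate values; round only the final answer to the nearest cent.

$16,995.41

Assessed value = $1,892,200 × 0.316 = $597,935.2
Taxable value = $597,935.2 − $130,000 = $467,935.2
Dunlea USD: $467,935.2 × 0.02553 = $11,946.385656
Ironvale County: $467,935.2 × 0.01079 = $5,049.020808
Total = $11,946.385656 + $5,049.020808 = $16,995.406464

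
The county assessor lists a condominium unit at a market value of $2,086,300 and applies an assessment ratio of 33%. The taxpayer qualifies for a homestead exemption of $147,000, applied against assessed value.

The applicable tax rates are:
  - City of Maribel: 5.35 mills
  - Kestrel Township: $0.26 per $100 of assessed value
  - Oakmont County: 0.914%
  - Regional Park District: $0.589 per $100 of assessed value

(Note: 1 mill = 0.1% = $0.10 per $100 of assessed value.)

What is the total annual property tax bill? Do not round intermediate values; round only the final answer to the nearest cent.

$12,443.19

Assessed value = $2,086,300 × 0.33 = $688,479
Taxable value = $688,479 − $147,000 = $541,479
City of Maribel: $541,479 × 0.00535 = $2,896.91265
Kestrel Township: $541,479 × 0.0026 = $1,407.8454
Oakmont County: $541,479 × 0.00914 = $4,949.11806
Regional Park District: $541,479 × 0.00589 = $3,189.31131
Total = $12,443.18742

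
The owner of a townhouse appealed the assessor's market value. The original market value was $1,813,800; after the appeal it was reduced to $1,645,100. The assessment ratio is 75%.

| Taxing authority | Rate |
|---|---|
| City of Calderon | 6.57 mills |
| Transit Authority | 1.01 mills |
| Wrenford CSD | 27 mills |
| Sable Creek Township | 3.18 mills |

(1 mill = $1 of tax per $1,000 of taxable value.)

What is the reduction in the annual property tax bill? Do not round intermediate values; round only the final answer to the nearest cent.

$4,777.58

Old assessed value = $1,813,800 × 0.75 = $1,360,350
New assessed value = $1,645,100 × 0.75 = $1,233,825
Combined rate = 0.00657 + 0.00101 + 0.027 + 0.00318 = 0.03776
Old tax = $1,360,350 × 0.03776 = $51,366.816
New tax = $1,233,825 × 0.03776 = $46,589.232
Reduction = $51,366.816 − $46,589.232 = $4,777.584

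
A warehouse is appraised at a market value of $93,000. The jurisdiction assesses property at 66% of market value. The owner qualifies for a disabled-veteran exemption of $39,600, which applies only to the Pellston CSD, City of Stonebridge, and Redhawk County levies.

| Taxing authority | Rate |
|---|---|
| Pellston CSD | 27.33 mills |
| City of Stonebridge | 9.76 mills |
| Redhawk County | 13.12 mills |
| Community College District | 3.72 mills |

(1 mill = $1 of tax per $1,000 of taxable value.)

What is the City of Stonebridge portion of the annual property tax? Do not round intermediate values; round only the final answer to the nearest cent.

Assessed value = $93,000 × 0.66 = $61,380
City of Stonebridge taxable value = $61,380 − $39,600 = $21,780
City of Stonebridge levy = $21,780 × 0.00976 = $212.5728

$212.57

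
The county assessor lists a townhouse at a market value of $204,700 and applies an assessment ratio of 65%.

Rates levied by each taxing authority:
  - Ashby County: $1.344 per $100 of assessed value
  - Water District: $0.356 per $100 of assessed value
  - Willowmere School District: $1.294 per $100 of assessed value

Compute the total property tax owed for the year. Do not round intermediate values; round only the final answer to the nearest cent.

Assessed value = $204,700 × 0.65 = $133,055
Ashby County: $133,055 × 0.01344 = $1,788.2592
Water District: $133,055 × 0.00356 = $473.6758
Willowmere School District: $133,055 × 0.01294 = $1,721.7317
Total = $1,788.2592 + $473.6758 + $1,721.7317 = $3,983.6667

$3,983.67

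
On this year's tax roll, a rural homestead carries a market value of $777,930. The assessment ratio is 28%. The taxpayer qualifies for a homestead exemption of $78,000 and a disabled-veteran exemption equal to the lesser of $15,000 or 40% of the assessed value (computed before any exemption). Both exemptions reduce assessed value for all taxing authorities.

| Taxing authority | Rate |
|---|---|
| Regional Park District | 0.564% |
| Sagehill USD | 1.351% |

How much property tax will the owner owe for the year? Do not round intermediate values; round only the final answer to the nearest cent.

Assessed value = $777,930 × 0.28 = $217,820.4
Disabled-veteran exemption = min($15,000, 40% × $217,820.4) = min($15,000, $87,128.16) = $15,000 (dollar cap binds)
Taxable value = $217,820.4 − $78,000 − $15,000 = $124,820.4
Regional Park District: $124,820.4 × 0.00564 = $703.987056
Sagehill USD: $124,820.4 × 0.01351 = $1,686.323604
Total = $2,390.31066

$2,390.31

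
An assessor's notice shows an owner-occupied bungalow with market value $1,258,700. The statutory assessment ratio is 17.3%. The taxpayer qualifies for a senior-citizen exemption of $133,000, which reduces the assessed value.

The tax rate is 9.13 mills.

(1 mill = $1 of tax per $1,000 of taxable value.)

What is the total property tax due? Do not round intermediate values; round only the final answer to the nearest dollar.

Assessed value = $1,258,700 × 0.173 = $217,755.1
Taxable value = $217,755.1 − $133,000 = $84,755.1
Tax = $84,755.1 × 0.00913 = $773.814063

$774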